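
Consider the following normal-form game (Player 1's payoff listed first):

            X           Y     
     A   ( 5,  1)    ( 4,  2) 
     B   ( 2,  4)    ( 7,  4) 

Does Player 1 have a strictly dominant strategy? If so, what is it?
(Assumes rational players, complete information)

No strictly dominant strategy exists for Player 1

Work:
A strategy strictly dominates another if it gives a strictly higher payoff against every opponent action. Compare each pair of P1's strategies column-by-column:
  A vs B: [5 vs 2, 4 vs 7] → A does not strictly dominate B (column Y: 4 ≤ 7)
  B vs A: [2 vs 5, 7 vs 4] → B does not strictly dominate A (column X: 2 ≤ 5)
No single strategy strictly dominates all others → no strictly dominant strategy.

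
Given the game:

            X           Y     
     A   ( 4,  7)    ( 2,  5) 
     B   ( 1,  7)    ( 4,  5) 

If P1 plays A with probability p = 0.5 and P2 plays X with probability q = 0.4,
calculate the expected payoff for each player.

E[P1] = 2.8, E[P2] = 5.8

Work:
E[P1] = p·q·π₁(A,X) + p·(1-q)·π₁(A,Y) + (1-p)·q·π₁(B,X) + (1-p)·(1-q)·π₁(B,Y)
= 0.5·0.4·4 + 0.5·0.6·2 + 0.5·0.4·1 + 0.5·0.6·4
= 2.8

E[P2] = 5.8 (similar calculation)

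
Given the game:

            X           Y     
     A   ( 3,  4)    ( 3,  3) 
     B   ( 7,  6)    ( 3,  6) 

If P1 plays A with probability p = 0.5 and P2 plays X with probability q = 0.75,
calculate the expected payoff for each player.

E[P1] = 4.5, E[P2] = 4.875

Work:
E[P1] = p·q·π₁(A,X) + p·(1-q)·π₁(A,Y) + (1-p)·q·π₁(B,X) + (1-p)·(1-q)·π₁(B,Y)
= 0.5·0.75·3 + 0.5·0.25·3 + 0.5·0.75·7 + 0.5·0.25·3
= 4.5

E[P2] = 4.875 (similar calculation)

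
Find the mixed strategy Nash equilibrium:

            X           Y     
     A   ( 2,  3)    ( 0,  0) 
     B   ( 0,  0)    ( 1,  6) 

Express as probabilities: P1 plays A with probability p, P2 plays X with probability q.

p = 0.6667, q = 0.3333

Work:
Find probabilities that make opponent indifferent:
P2 chooses q to make P1 indifferent between A and B
P1 chooses p to make P2 indifferent between X and Y
Mixed NE: P1 plays (A: 0.6667, B: 0.3333), P2 plays (X: 0.3333, Y: 0.6667)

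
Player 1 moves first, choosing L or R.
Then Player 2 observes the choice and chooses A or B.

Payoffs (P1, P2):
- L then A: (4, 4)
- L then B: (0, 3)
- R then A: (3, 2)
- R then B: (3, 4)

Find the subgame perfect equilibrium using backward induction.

P1 plays L, P2 plays A after L and B after R; Payoff (4, 4)

Work:
Backward induction:
After L: P2 chooses A → P1 gets 4
After R: P2 chooses B → P1 gets 3
P1 chooses L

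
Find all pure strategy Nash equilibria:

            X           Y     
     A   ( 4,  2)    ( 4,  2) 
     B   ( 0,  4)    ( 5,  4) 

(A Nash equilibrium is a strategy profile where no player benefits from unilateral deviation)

Nash equilibrium: (A, X), (B, Y)

Work:
Best responses:
  P1 vs X: payoffs [4, 0] → best response A (payoff 4)
  P1 vs Y: payoffs [4, 5] → best response B (payoff 5)
  P2 vs A: payoffs [2, 2] → best response X/Y (payoff 2)
  P2 vs B: payoffs [4, 4] → best response X/Y (payoff 4)
Mutual best responses: (A,X), (B,Y) → Nash equilibria.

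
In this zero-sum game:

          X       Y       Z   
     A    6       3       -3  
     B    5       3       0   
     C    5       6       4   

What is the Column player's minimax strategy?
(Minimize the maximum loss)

Column should play Z, value = 4

Work:
Column player minimizes Row's maximum payoff:
Column X: max payoff to Row = 6
Column Y: max payoff to Row = 6
Column Z: max payoff to Row = 4
Minimum is 4, achieved by column Z.
Minimax strategy: Z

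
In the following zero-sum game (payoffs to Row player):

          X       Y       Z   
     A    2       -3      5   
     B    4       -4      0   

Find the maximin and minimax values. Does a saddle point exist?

Maximin = -3, Minimax = -3, Saddle: True

Work:
Row minimums: [-3, -4] → maximin = -3
Column maximums: [4, -3, 5] → minimax = -3
Saddle point exists! Game value = -3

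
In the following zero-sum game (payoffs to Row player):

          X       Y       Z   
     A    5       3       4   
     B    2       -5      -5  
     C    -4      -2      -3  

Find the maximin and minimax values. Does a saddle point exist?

Maximin = 3, Minimax = 3, Saddle: True

Work:
Row minimums: [3, -5, -4] → maximin = 3
Column maximums: [5, 3, 4] → minimax = 3
Saddle point exists! Game value = 3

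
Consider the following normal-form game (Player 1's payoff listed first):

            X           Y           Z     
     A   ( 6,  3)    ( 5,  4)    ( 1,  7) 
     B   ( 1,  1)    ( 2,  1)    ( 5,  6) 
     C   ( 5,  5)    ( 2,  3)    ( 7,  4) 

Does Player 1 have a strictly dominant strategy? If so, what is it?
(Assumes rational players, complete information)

No strictly dominant strategy exists for Player 1

Work:
A strategy strictly dominates another if it gives a strictly higher payoff against every opponent action. Compare each pair of P1's strategies column-by-column:
  A vs B: [6 vs 1, 5 vs 2, 1 vs 5] → A does not strictly dominate B (column Z: 1 ≤ 5)
  A vs C: [6 vs 5, 5 vs 2, 1 vs 7] → A does not strictly dominate C (column Z: 1 ≤ 7)
  B vs A: [1 vs 6, 2 vs 5, 5 vs 1] → B does not strictly dominate A (column X: 1 ≤ 6)
  B vs C: [1 vs 5, 2 vs 2, 5 vs 7] → B does not strictly dominate C (column X: 1 ≤ 5)
  C vs A: [5 vs 6, 2 vs 5, 7 vs 1] → C does not strictly dominate A (column X: 5 ≤ 6)
  C vs B: [5 vs 1, 2 vs 2, 7 vs 5] → C does not strictly dominate B (column Y: 2 ≤ 2)
No single strategy strictly dominates all others → no strictly dominant strategy.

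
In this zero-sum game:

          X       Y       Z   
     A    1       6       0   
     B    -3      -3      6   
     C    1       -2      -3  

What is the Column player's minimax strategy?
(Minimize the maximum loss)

Column should play X, value = 1

Work:
Column player minimizes Row's maximum payoff:
Column X: max payoff to Row = 1
Column Y: max payoff to Row = 6
Column Z: max payoff to Row = 6
Minimum is 1, achieved by column X.
Minimax strategy: X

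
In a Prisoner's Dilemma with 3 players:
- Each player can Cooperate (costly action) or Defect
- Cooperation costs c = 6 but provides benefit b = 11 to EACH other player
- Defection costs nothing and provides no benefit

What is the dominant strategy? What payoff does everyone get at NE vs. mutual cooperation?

Dominant: Defect; NE payoff = 0; Coop payoff = 16

Work:
Defect dominates (saves cost c = 6, benefit to others is external)
NE: All defect → everyone gets 0
If all cooperate: each receives (2)×11 - 6 = 16
Social dilemma: 16 > 0 but NE gives 0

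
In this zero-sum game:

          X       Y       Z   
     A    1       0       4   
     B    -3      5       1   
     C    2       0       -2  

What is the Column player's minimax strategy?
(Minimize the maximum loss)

Column should play X, value = 2

Work:
Column player minimizes Row's maximum payoff:
Column X: max payoff to Row = 2
Column Y: max payoff to Row = 5
Column Z: max payoff to Row = 4
Minimum is 2, achieved by column X.
Minimax strategy: X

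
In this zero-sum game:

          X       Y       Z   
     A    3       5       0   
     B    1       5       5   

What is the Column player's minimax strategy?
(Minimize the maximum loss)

Column should play X, value = 3

Work:
Column player minimizes Row's maximum payoff:
Column X: max payoff to Row = 3
Column Y: max payoff to Row = 5
Column Z: max payoff to Row = 5
Minimum is 3, achieved by column X.
Minimax strategy: X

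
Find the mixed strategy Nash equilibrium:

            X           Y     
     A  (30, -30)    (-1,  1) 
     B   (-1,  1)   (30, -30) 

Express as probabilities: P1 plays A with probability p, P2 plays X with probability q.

p = 0.5, q = 0.5

Work:
Find probabilities that make opponent indifferent:
P2 chooses q to make P1 indifferent between A and B
P1 chooses p to make P2 indifferent between X and Y
Mixed NE: P1 plays (A: 0.5, B: 0.5), P2 plays (X: 0.5, Y: 0.5)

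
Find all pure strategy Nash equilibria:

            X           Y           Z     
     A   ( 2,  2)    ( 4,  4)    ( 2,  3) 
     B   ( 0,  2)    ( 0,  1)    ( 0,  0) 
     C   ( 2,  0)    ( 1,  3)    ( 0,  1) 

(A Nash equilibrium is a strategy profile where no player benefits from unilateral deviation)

Nash equilibrium: (A, Y)

Work:
Best responses:
  P1 vs X: payoffs [2, 0, 2] → best response A/C (payoff 2)
  P1 vs Y: payoffs [4, 0, 1] → best response A (payoff 4)
  P1 vs Z: payoffs [2, 0, 0] → best response A (payoff 2)
  P2 vs A: payoffs [2, 4, 3] → best response Y (payoff 4)
  P2 vs B: payoffs [2, 1, 0] → best response X (payoff 2)
  P2 vs C: payoffs [0, 3, 1] → best response Y (payoff 3)
Mutual best responses: (A,Y) → Nash equilibria.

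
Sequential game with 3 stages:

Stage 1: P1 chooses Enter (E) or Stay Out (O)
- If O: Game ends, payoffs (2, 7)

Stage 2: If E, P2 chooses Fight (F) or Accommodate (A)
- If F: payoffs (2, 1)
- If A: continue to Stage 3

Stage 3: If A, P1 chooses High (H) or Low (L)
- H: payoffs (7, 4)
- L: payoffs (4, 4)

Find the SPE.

SPE: (E, A, H); Outcome (7, 4)

Work:
Stage 3: P1 chooses H (7 vs 4)
Stage 2: P2: F->1, A->4 (anticipating H). Choose A
Stage 1: P1: O->2, E->7 (anticipating A, H). Choose E
SPE path: E -> A -> H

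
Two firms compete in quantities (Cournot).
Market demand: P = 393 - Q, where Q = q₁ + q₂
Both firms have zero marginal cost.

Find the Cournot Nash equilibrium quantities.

q₁* = q₂* = 131.0; P* = 131.0

Work:
Profit: π_i = P·q_i = (a - q_i - q_j)·q_i
FOC: ∂π_i/∂q_i = a - 2q_i - q_j = 0
Reaction function: q_i = (393 - q_j)/2
Symmetry: q* = 393/3 = 131.0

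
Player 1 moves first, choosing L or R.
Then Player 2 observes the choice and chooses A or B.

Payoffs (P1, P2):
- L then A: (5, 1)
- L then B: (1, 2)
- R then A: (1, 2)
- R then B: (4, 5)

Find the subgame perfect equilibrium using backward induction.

P1 plays R, P2 plays B after L and B after R; Payoff (4, 5)

Work:
Backward induction:
After L: P2 chooses B → P1 gets 1
After R: P2 chooses B → P1 gets 4
P1 chooses R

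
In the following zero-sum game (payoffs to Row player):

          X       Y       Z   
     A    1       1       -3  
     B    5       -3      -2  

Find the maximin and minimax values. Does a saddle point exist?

Maximin = -3, Minimax = -2, Saddle: False

Work:
Row minimums: [-3, -3] → maximin = -3
Column maximums: [5, 1, -2] → minimax = -2
No saddle point (maximin ≠ minimax). Mixed strategy needed.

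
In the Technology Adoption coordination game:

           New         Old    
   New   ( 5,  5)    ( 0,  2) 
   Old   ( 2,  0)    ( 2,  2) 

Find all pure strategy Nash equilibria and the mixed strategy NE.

Pure NE: (New, New) and (Old, Old); Mixed NE: p = 0.4, q = 0.4

Work:
Check pure NE:
(New, New): (5, 5) - no unilateral deviation beneficial
(Old, Old): (2, 2) - no unilateral deviation beneficial
Mixed NE: P1 plays New with p = 0.4, P2 plays New with q = 0.4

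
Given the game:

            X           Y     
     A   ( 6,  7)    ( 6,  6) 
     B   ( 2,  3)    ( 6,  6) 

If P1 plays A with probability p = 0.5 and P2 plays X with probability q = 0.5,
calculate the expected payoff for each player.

E[P1] = 5.0, E[P2] = 5.5

Work:
E[P1] = p·q·π₁(A,X) + p·(1-q)·π₁(A,Y) + (1-p)·q·π₁(B,X) + (1-p)·(1-q)·π₁(B,Y)
= 0.5·0.5·6 + 0.5·0.5·6 + 0.5·0.5·2 + 0.5·0.5·6
= 5.0

E[P2] = 5.5 (similar calculation)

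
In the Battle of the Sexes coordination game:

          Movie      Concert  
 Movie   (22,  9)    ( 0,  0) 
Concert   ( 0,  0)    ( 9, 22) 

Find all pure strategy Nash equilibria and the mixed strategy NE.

Pure NE: (Movie, Movie) and (Concert, Concert); Mixed NE: p = 0.7097, q = 0.2903

Work:
Check pure NE:
(Movie, Movie): (22, 9) - no unilateral deviation beneficial
(Concert, Concert): (9, 22) - no unilateral deviation beneficial
Mixed NE: P1 plays Movie with p = 0.7097, P2 plays Movie with q = 0.2903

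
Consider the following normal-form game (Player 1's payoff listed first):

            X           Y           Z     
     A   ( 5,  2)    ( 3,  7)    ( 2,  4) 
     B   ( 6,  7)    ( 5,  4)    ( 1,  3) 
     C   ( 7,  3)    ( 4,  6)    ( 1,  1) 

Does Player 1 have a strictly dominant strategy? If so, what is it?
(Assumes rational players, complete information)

No strictly dominant strategy exists for Player 1

Work:
A strategy strictly dominates another if it gives a strictly higher payoff against every opponent action. Compare each pair of P1's strategies column-by-column:
  A vs B: [5 vs 6, 3 vs 5, 2 vs 1] → A does not strictly dominate B (column X: 5 ≤ 6)
  A vs C: [5 vs 7, 3 vs 4, 2 vs 1] → A does not strictly dominate C (column X: 5 ≤ 7)
  B vs A: [6 vs 5, 5 vs 3, 1 vs 2] → B does not strictly dominate A (column Z: 1 ≤ 2)
  B vs C: [6 vs 7, 5 vs 4, 1 vs 1] → B does not strictly dominate C (column X: 6 ≤ 7)
  C vs A: [7 vs 5, 4 vs 3, 1 vs 2] → C does not strictly dominate A (column Z: 1 ≤ 2)
  C vs B: [7 vs 6, 4 vs 5, 1 vs 1] → C does not strictly dominate B (column Y: 4 ≤ 5)
No single strategy strictly dominates all others → no strictly dominant strategy.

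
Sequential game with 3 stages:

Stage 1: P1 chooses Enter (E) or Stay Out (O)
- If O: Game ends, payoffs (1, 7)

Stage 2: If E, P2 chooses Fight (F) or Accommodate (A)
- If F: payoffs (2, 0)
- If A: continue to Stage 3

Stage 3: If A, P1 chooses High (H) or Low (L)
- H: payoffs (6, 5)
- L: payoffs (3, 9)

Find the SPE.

SPE: (E, A, H); Outcome (6, 5)

Work:
Stage 3: P1 chooses H (6 vs 3)
Stage 2: P2: F->0, A->5 (anticipating H). Choose A
Stage 1: P1: O->1, E->6 (anticipating A, H). Choose E
SPE path: E -> A -> H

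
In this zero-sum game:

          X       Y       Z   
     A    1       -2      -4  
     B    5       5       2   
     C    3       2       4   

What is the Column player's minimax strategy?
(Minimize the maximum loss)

Column should play Z, value = 4

Work:
Column player minimizes Row's maximum payoff:
Column X: max payoff to Row = 5
Column Y: max payoff to Row = 5
Column Z: max payoff to Row = 4
Minimum is 4, achieved by column Z.
Minimax strategy: Z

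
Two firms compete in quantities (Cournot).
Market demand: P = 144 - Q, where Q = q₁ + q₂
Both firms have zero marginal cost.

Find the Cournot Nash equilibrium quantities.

q₁* = q₂* = 48.0; P* = 48.0

Work:
Profit: π_i = P·q_i = (a - q_i - q_j)·q_i
FOC: ∂π_i/∂q_i = a - 2q_i - q_j = 0
Reaction function: q_i = (144 - q_j)/2
Symmetry: q* = 144/3 = 48.0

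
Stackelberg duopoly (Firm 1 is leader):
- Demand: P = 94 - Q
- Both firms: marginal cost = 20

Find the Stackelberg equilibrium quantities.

q₁* (leader) = 37.0, q₂* (follower) = 18.5

Work:
Follower's reaction: q₂ = (a - c - q₁)/2
Leader substitutes: π₁ = q₁·(a - q₁ - (a-c-q₁)/2 - c)
FOC: q₁* = (94 - 20)/2 = 37.00
Then: q₂* = (94 - 20 - 37.0)/2 = 18.50
Leader has first-mover advantage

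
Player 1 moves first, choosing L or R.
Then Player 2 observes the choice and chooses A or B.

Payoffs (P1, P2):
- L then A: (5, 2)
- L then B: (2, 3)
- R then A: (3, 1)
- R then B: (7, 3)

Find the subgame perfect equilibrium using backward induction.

P1 plays R, P2 plays B after L and B after R; Payoff (7, 3)

Work:
Backward induction:
After L: P2 chooses B → P1 gets 2
After R: P2 chooses B → P1 gets 7
P1 chooses R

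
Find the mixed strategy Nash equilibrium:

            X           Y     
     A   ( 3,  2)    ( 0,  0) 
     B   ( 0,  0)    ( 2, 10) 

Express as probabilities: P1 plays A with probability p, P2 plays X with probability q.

p = 0.8333, q = 0.4

Work:
Find probabilities that make opponent indifferent:
P2 chooses q to make P1 indifferent between A and B
P1 chooses p to make P2 indifferent between X and Y
Mixed NE: P1 plays (A: 0.8333, B: 0.1667), P2 plays (X: 0.4, Y: 0.6)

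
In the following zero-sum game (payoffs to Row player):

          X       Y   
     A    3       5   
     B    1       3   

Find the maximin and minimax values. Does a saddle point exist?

Maximin = 3, Minimax = 3, Saddle: True

Work:
Row minimums: [3, 1] → maximin = 3
Column maximums: [3, 5] → minimax = 3
Saddle point exists! Game value = 3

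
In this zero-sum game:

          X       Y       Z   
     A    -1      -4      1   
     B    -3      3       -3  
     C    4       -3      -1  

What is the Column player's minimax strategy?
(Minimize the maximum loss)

Column should play Z, value = 1

Work:
Column player minimizes Row's maximum payoff:
Column X: max payoff to Row = 4
Column Y: max payoff to Row = 3
Column Z: max payoff to Row = 1
Minimum is 1, achieved by column Z.
Minimax strategy: Z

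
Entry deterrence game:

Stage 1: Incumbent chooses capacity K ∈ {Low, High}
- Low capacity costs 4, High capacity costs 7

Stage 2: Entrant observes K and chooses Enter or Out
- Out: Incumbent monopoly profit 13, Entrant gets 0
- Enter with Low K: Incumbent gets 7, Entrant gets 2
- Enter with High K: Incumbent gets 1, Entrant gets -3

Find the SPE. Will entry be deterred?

SPE: (High, Enter|Low, Out|High); Entry deterred. Incumbent net profit = 6

Work:
After Low K: Entrant enters (2 > 0)
After High K: Entrant stays out (-3 < 0)
Incumbent: Low → 7−4=3, High → 13−7=6
Incumbent chooses High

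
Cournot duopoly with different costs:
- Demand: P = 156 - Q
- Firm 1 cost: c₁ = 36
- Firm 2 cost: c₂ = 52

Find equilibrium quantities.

q₁* = 45.33, q₂* = 29.33

Work:
Reaction: q₁ = (156 - 36 - q₂)/2
Reaction: q₂ = (156 - 52 - q₁)/2
Solve simultaneously:
q₁* = (156 - 2×36 + 52)/3 = 45.33
q₂* = (156 - 2×52 + 36)/3 = 29.33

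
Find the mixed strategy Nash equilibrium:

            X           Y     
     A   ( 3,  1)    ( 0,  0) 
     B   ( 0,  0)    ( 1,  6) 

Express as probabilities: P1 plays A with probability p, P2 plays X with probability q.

p = 0.8571, q = 0.25

Work:
Find probabilities that make opponent indifferent:
P2 chooses q to make P1 indifferent between A and B
P1 chooses p to make P2 indifferent between X and Y
Mixed NE: P1 plays (A: 0.8571, B: 0.1429), P2 plays (X: 0.25, Y: 0.75)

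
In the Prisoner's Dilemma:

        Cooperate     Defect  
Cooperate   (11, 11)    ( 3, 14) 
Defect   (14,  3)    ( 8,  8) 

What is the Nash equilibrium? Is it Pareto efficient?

(Defect, Defect) is NE; not Pareto efficient

Work:
Defect dominates Cooperate for both players:
If P2 cooperates: Defect (14) > Cooperate (11)
If P2 defects: Defect (8) > Cooperate (3)
NE: (Defect, Defect) with payoff (8, 8)
But (Cooperate, Cooperate) = (11, 11) Pareto dominates (8, 8)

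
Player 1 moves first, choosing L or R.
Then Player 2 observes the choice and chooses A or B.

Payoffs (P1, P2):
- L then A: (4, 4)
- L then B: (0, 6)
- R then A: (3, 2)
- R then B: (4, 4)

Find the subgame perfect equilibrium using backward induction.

P1 plays R, P2 plays B after L and B after R; Payoff (4, 4)

Work:
Backward induction:
After L: P2 chooses B → P1 gets 0
After R: P2 chooses B → P1 gets 4
P1 chooses R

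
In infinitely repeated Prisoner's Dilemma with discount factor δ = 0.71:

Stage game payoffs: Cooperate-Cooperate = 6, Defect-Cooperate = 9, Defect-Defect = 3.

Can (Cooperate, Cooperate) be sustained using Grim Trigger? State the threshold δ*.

δ* = 0.5; since δ = 0.71 ≥ 0.5, cooperation can be sustained

Work:
For Grim Trigger:
Cooperate forever: 6/(1-δ)
Defect then punished: 9 + 3·δ/(1-δ)
Need: 6/(1-δ) ≥ 9 + 3·δ/(1-δ)
Solving: δ ≥ (T-R)/(T-P) = (9-6)/(9-3) = 0.5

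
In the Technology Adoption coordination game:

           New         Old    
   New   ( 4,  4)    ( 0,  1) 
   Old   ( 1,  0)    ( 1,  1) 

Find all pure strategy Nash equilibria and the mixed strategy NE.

Pure NE: (New, New) and (Old, Old); Mixed NE: p = 0.25, q = 0.25

Work:
Check pure NE:
(New, New): (4, 4) - no unilateral deviation beneficial
(Old, Old): (1, 1) - no unilateral deviation beneficial
Mixed NE: P1 plays New with p = 0.25, P2 plays New with q = 0.25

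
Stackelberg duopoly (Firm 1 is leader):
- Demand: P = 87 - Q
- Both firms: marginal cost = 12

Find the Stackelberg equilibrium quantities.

q₁* (leader) = 37.5, q₂* (follower) = 18.75

Work:
Follower's reaction: q₂ = (a - c - q₁)/2
Leader substitutes: π₁ = q₁·(a - q₁ - (a-c-q₁)/2 - c)
FOC: q₁* = (87 - 12)/2 = 37.50
Then: q₂* = (87 - 12 - 37.5)/2 = 18.75
Leader has first-mover advantage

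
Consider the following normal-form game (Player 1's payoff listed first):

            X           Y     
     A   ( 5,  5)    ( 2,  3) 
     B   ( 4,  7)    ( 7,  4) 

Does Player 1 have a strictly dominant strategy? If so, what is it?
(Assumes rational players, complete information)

No strictly dominant strategy exists for Player 1

Work:
A strategy strictly dominates another if it gives a strictly higher payoff against every opponent action. Compare each pair of P1's strategies column-by-column:
  A vs B: [5 vs 4, 2 vs 7] → A does not strictly dominate B (column Y: 2 ≤ 7)
  B vs A: [4 vs 5, 7 vs 2] → B does not strictly dominate A (column X: 4 ≤ 5)
No single strategy strictly dominates all others → no strictly dominant strategy.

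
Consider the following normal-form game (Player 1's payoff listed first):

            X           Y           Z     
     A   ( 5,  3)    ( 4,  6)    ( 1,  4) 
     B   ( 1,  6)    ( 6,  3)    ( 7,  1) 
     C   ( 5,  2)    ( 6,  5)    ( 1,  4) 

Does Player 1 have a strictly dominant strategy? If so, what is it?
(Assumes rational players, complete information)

No strictly dominant strategy exists for Player 1

Work:
A strategy strictly dominates another if it gives a strictly higher payoff against every opponent action. Compare each pair of P1's strategies column-by-column:
  A vs B: [5 vs 1, 4 vs 6, 1 vs 7] → A does not strictly dominate B (column Y: 4 ≤ 6)
  A vs C: [5 vs 5, 4 vs 6, 1 vs 1] → A does not strictly dominate C (column X: 5 ≤ 5)
  B vs A: [1 vs 5, 6 vs 4, 7 vs 1] → B does not strictly dominate A (column X: 1 ≤ 5)
  B vs C: [1 vs 5, 6 vs 6, 7 vs 1] → B does not strictly dominate C (column X: 1 ≤ 5)
  C vs A: [5 vs 5, 6 vs 4, 1 vs 1] → C does not strictly dominate A (column X: 5 ≤ 5)
  C vs B: [5 vs 1, 6 vs 6, 1 vs 7] → C does not strictly dominate B (column Y: 6 ≤ 6)
No single strategy strictly dominates all others → no strictly dominant strategy.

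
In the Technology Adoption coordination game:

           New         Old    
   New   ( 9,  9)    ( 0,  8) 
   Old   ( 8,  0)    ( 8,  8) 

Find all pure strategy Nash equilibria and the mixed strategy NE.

Pure NE: (New, New) and (Old, Old); Mixed NE: p = 0.8889, q = 0.8889

Work:
Check pure NE:
(New, New): (9, 9) - no unilateral deviation beneficial
(Old, Old): (8, 8) - no unilateral deviation beneficial
Mixed NE: P1 plays New with p = 0.8889, P2 plays New with q = 0.8889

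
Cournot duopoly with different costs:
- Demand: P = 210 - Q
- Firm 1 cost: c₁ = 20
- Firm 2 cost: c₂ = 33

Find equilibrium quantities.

q₁* = 67.67, q₂* = 54.67

Work:
Reaction: q₁ = (210 - 20 - q₂)/2
Reaction: q₂ = (210 - 33 - q₁)/2
Solve simultaneously:
q₁* = (210 - 2×20 + 33)/3 = 67.67
q₂* = (210 - 2×33 + 20)/3 = 54.67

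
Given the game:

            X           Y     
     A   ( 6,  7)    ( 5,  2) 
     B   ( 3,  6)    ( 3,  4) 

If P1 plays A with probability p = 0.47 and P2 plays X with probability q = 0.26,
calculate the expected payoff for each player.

E[P1] = 4.0622, E[P2] = 3.9466

Work:
E[P1] = p·q·π₁(A,X) + p·(1-q)·π₁(A,Y) + (1-p)·q·π₁(B,X) + (1-p)·(1-q)·π₁(B,Y)
= 0.47·0.26·6 + 0.47·0.74·5 + 0.53·0.26·3 + 0.53·0.74·3
= 4.0622

E[P2] = 3.9466 (similar calculation)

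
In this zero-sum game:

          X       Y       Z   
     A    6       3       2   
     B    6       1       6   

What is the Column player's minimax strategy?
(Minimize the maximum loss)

Column should play Y, value = 3

Work:
Column player minimizes Row's maximum payoff:
Column X: max payoff to Row = 6
Column Y: max payoff to Row = 3
Column Z: max payoff to Row = 6
Minimum is 3, achieved by column Y.
Minimax strategy: Y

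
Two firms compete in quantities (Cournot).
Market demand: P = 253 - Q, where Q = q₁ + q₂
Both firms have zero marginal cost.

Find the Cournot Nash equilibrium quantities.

q₁* = q₂* = 84.33; P* = 84.33

Work:
Profit: π_i = P·q_i = (a - q_i - q_j)·q_i
FOC: ∂π_i/∂q_i = a - 2q_i - q_j = 0
Reaction function: q_i = (253 - q_j)/2
Symmetry: q* = 253/3 = 84.33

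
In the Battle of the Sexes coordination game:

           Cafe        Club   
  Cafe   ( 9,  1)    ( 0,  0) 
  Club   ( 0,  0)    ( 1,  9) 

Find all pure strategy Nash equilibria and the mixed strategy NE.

Pure NE: (Cafe, Cafe) and (Club, Club); Mixed NE: p = 0.9, q = 0.1

Work:
Check pure NE:
(Cafe, Cafe): (9, 1) - no unilateral deviation beneficial
(Club, Club): (1, 9) - no unilateral deviation beneficial
Mixed NE: P1 plays Cafe with p = 0.9, P2 plays Cafe with q = 0.1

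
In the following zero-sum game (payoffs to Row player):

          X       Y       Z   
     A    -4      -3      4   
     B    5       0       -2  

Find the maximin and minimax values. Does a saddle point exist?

Maximin = -2, Minimax = 0, Saddle: False

Work:
Row minimums: [-4, -2] → maximin = -2
Column maximums: [5, 0, 4] → minimax = 0
No saddle point (maximin ≠ minimax). Mixed strategy needed.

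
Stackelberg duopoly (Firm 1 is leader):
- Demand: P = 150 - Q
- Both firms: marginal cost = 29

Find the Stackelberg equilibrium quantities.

q₁* (leader) = 60.5, q₂* (follower) = 30.25

Work:
Follower's reaction: q₂ = (a - c - q₁)/2
Leader substitutes: π₁ = q₁·(a - q₁ - (a-c-q₁)/2 - c)
FOC: q₁* = (150 - 29)/2 = 60.50
Then: q₂* = (150 - 29 - 60.5)/2 = 30.25
Leader has first-mover advantage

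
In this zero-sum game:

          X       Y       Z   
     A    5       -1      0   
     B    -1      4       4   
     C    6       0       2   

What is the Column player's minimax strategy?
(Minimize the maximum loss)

Column should play Y or Z (all achieve the minimum), value = 4

Work:
Column player minimizes Row's maximum payoff:
Column X: max payoff to Row = 6
Column Y: max payoff to Row = 4
Column Z: max payoff to Row = 4
Minimum is 4, achieved by columns Y, Z (tied).
Each of Y or Z is a minimax strategy.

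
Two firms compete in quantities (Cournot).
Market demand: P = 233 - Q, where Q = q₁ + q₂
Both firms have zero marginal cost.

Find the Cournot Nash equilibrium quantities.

q₁* = q₂* = 77.67; P* = 77.67

Work:
Profit: π_i = P·q_i = (a - q_i - q_j)·q_i
FOC: ∂π_i/∂q_i = a - 2q_i - q_j = 0
Reaction function: q_i = (233 - q_j)/2
Symmetry: q* = 233/3 = 77.67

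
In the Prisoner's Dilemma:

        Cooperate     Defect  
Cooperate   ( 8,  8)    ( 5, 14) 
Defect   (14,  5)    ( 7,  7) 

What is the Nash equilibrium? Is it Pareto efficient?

(Defect, Defect) is NE; not Pareto efficient

Work:
Defect dominates Cooperate for both players:
If P2 cooperates: Defect (14) > Cooperate (8)
If P2 defects: Defect (7) > Cooperate (5)
NE: (Defect, Defect) with payoff (7, 7)
But (Cooperate, Cooperate) = (8, 8) Pareto dominates (7, 7)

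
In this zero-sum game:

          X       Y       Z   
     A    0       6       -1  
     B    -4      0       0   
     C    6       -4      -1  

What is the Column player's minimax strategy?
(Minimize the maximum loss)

Column should play Z, value = 0

Work:
Column player minimizes Row's maximum payoff:
Column X: max payoff to Row = 6
Column Y: max payoff to Row = 6
Column Z: max payoff to Row = 0
Minimum is 0, achieved by column Z.
Minimax strategy: Z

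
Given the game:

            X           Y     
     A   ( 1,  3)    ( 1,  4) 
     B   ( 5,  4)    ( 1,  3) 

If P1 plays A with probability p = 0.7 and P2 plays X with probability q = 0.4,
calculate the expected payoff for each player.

E[P1] = 1.48, E[P2] = 3.54

Work:
E[P1] = p·q·π₁(A,X) + p·(1-q)·π₁(A,Y) + (1-p)·q·π₁(B,X) + (1-p)·(1-q)·π₁(B,Y)
= 0.7·0.4·1 + 0.7·0.6·1 + 0.3·0.4·5 + 0.3·0.6·1
= 1.48

E[P2] = 3.54 (similar calculation)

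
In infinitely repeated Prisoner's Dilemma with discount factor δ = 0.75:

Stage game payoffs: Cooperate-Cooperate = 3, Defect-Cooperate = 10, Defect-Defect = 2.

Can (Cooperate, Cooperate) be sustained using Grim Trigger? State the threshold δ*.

δ* = 0.875; since δ = 0.75 < 0.875, cooperation cannot be sustained

Work:
For Grim Trigger:
Cooperate forever: 3/(1-δ)
Defect then punished: 10 + 2·δ/(1-δ)
Need: 3/(1-δ) ≥ 10 + 2·δ/(1-δ)
Solving: δ ≥ (T-R)/(T-P) = (10-3)/(10-2) = 0.875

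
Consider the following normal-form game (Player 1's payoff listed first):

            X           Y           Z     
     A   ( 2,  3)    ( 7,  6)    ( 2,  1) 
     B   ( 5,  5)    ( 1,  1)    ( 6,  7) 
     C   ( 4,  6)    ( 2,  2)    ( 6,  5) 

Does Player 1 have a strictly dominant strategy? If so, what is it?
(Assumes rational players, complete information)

No strictly dominant strategy exists for Player 1

Work:
A strategy strictly dominates another if it gives a strictly higher payoff against every opponent action. Compare each pair of P1's strategies column-by-column:
  A vs B: [2 vs 5, 7 vs 1, 2 vs 6] → A does not strictly dominate B (column X: 2 ≤ 5)
  A vs C: [2 vs 4, 7 vs 2, 2 vs 6] → A does not strictly dominate C (column X: 2 ≤ 4)
  B vs A: [5 vs 2, 1 vs 7, 6 vs 2] → B does not strictly dominate A (column Y: 1 ≤ 7)
  B vs C: [5 vs 4, 1 vs 2, 6 vs 6] → B does not strictly dominate C (column Y: 1 ≤ 2)
  C vs A: [4 vs 2, 2 vs 7, 6 vs 2] → C does not strictly dominate A (column Y: 2 ≤ 7)
  C vs B: [4 vs 5, 2 vs 1, 6 vs 6] → C does not strictly dominate B (column X: 4 ≤ 5)
No single strategy strictly dominates all others → no strictly dominant strategy.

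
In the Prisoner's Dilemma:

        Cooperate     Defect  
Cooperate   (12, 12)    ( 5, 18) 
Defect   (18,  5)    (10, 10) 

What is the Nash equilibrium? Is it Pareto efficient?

(Defect, Defect) is NE; not Pareto efficient

Work:
Defect dominates Cooperate for both players:
If P2 cooperates: Defect (18) > Cooperate (12)
If P2 defects: Defect (10) > Cooperate (5)
NE: (Defect, Defect) with payoff (10, 10)
But (Cooperate, Cooperate) = (12, 12) Pareto dominates (10, 10)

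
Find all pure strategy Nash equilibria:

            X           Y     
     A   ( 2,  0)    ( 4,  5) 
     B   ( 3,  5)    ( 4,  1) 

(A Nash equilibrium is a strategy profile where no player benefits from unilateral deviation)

Nash equilibrium: (A, Y), (B, X)

Work:
Best responses:
  P1 vs X: payoffs [2, 3] → best response B (payoff 3)
  P1 vs Y: payoffs [4, 4] → best response A/B (payoff 4)
  P2 vs A: payoffs [0, 5] → best response Y (payoff 5)
  P2 vs B: payoffs [5, 1] → best response X (payoff 5)
Mutual best responses: (A,Y), (B,X) → Nash equilibria.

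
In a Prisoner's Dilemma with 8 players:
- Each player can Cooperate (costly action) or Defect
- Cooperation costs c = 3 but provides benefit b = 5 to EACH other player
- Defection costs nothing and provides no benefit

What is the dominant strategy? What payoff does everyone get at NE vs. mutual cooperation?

Dominant: Defect; NE payoff = 0; Coop payoff = 32

Work:
Defect dominates (saves cost c = 3, benefit to others is external)
NE: All defect → everyone gets 0
If all cooperate: each receives (7)×5 - 3 = 32
Social dilemma: 32 > 0 but NE gives 0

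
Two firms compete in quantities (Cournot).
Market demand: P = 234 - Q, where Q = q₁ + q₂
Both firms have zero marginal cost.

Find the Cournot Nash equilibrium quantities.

q₁* = q₂* = 78.0; P* = 78.0

Work:
Profit: π_i = P·q_i = (a - q_i - q_j)·q_i
FOC: ∂π_i/∂q_i = a - 2q_i - q_j = 0
Reaction function: q_i = (234 - q_j)/2
Symmetry: q* = 234/3 = 78.0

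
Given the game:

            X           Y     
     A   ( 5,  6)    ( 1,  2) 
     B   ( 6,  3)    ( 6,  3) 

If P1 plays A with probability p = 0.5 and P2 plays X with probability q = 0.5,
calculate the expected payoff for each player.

E[P1] = 4.5, E[P2] = 3.5

Work:
E[P1] = p·q·π₁(A,X) + p·(1-q)·π₁(A,Y) + (1-p)·q·π₁(B,X) + (1-p)·(1-q)·π₁(B,Y)
= 0.5·0.5·5 + 0.5·0.5·1 + 0.5·0.5·6 + 0.5·0.5·6
= 4.5

E[P2] = 3.5 (similar calculation)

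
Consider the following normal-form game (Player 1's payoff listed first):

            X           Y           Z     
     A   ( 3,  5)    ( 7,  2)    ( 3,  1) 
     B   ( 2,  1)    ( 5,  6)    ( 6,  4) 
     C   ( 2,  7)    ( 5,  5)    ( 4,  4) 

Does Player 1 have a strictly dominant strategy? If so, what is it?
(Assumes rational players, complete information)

No strictly dominant strategy exists for Player 1

Work:
A strategy strictly dominates another if it gives a strictly higher payoff against every opponent action. Compare each pair of P1's strategies column-by-column:
  A vs B: [3 vs 2, 7 vs 5, 3 vs 6] → A does not strictly dominate B (column Z: 3 ≤ 6)
  A vs C: [3 vs 2, 7 vs 5, 3 vs 4] → A does not strictly dominate C (column Z: 3 ≤ 4)
  B vs A: [2 vs 3, 5 vs 7, 6 vs 3] → B does not strictly dominate A (column X: 2 ≤ 3)
  B vs C: [2 vs 2, 5 vs 5, 6 vs 4] → B does not strictly dominate C (column X: 2 ≤ 2)
  C vs A: [2 vs 3, 5 vs 7, 4 vs 3] → C does not strictly dominate A (column X: 2 ≤ 3)
  C vs B: [2 vs 2, 5 vs 5, 4 vs 6] → C does not strictly dominate B (column X: 2 ≤ 2)
No single strategy strictly dominates all others → no strictly dominant strategy.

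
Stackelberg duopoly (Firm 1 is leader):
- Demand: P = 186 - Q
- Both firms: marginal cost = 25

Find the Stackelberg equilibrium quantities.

q₁* (leader) = 80.5, q₂* (follower) = 40.25

Work:
Follower's reaction: q₂ = (a - c - q₁)/2
Leader substitutes: π₁ = q₁·(a - q₁ - (a-c-q₁)/2 - c)
FOC: q₁* = (186 - 25)/2 = 80.50
Then: q₂* = (186 - 25 - 80.5)/2 = 40.25
Leader has first-mover advantage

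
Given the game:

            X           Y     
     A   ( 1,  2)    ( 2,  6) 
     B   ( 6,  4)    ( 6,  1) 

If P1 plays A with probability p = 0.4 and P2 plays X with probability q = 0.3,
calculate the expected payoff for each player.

E[P1] = 4.28, E[P2] = 3.06

Work:
E[P1] = p·q·π₁(A,X) + p·(1-q)·π₁(A,Y) + (1-p)·q·π₁(B,X) + (1-p)·(1-q)·π₁(B,Y)
= 0.4·0.3·1 + 0.4·0.7·2 + 0.6·0.3·6 + 0.6·0.7·6
= 4.28

E[P2] = 3.06 (similar calculation)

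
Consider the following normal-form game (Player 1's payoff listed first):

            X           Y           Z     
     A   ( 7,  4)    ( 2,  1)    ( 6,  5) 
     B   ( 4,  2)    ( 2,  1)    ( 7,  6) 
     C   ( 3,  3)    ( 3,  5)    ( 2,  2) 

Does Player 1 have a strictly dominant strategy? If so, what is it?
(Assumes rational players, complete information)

No strictly dominant strategy exists for Player 1

Work:
A strategy strictly dominates another if it gives a strictly higher payoff against every opponent action. Compare each pair of P1's strategies column-by-column:
  A vs B: [7 vs 4, 2 vs 2, 6 vs 7] → A does not strictly dominate B (column Y: 2 ≤ 2)
  A vs C: [7 vs 3, 2 vs 3, 6 vs 2] → A does not strictly dominate C (column Y: 2 ≤ 3)
  B vs A: [4 vs 7, 2 vs 2, 7 vs 6] → B does not strictly dominate A (column X: 4 ≤ 7)
  B vs C: [4 vs 3, 2 vs 3, 7 vs 2] → B does not strictly dominate C (column Y: 2 ≤ 3)
  C vs A: [3 vs 7, 3 vs 2, 2 vs 6] → C does not strictly dominate A (column X: 3 ≤ 7)
  C vs B: [3 vs 4, 3 vs 2, 2 vs 7] → C does not strictly dominate B (column X: 3 ≤ 4)
No single strategy strictly dominates all others → no strictly dominant strategy.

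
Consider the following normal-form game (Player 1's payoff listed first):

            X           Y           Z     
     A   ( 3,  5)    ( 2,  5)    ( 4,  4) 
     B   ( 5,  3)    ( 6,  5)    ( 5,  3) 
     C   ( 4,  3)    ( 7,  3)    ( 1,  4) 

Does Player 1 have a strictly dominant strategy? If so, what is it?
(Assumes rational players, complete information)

No strictly dominant strategy exists for Player 1

Work:
A strategy strictly dominates another if it gives a strictly higher payoff against every opponent action. Compare each pair of P1's strategies column-by-column:
  A vs B: [3 vs 5, 2 vs 6, 4 vs 5] → A does not strictly dominate B (column X: 3 ≤ 5)
  A vs C: [3 vs 4, 2 vs 7, 4 vs 1] → A does not strictly dominate C (column X: 3 ≤ 4)
  B vs A: [5 vs 3, 6 vs 2, 5 vs 4] → B strictly dominates A
  B vs C: [5 vs 4, 6 vs 7, 5 vs 1] → B does not strictly dominate C (column Y: 6 ≤ 7)
  C vs A: [4 vs 3, 7 vs 2, 1 vs 4] → C does not strictly dominate A (column Z: 1 ≤ 4)
  C vs B: [4 vs 5, 7 vs 6, 1 vs 5] → C does not strictly dominate B (column X: 4 ≤ 5)
No single strategy strictly dominates all others → no strictly dominant strategy.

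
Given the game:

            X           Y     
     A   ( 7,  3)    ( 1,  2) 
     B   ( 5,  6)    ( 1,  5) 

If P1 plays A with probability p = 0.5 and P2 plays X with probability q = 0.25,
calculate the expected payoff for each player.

E[P1] = 2.25, E[P2] = 3.75

Work:
E[P1] = p·q·π₁(A,X) + p·(1-q)·π₁(A,Y) + (1-p)·q·π₁(B,X) + (1-p)·(1-q)·π₁(B,Y)
= 0.5·0.25·7 + 0.5·0.75·1 + 0.5·0.25·5 + 0.5·0.75·1
= 2.25

E[P2] = 3.75 (similar calculation)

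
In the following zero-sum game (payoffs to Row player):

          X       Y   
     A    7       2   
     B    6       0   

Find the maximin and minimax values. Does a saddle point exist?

Maximin = 2, Minimax = 2, Saddle: True

Work:
Row minimums: [2, 0] → maximin = 2
Column maximums: [7, 2] → minimax = 2
Saddle point exists! Game value = 2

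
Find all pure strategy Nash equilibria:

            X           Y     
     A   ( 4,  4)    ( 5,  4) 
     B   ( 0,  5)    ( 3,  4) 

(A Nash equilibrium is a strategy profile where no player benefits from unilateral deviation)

Nash equilibrium: (A, X), (A, Y)

Work:
Best responses:
  P1 vs X: payoffs [4, 0] → best response A (payoff 4)
  P1 vs Y: payoffs [5, 3] → best response A (payoff 5)
  P2 vs A: payoffs [4, 4] → best response X/Y (payoff 4)
  P2 vs B: payoffs [5, 4] → best response X (payoff 5)
Mutual best responses: (A,X), (A,Y) → Nash equilibria.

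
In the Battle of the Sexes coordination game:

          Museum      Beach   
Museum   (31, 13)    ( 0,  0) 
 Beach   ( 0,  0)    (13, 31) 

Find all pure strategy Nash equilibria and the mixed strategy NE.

Pure NE: (Museum, Museum) and (Beach, Beach); Mixed NE: p = 0.7045, q = 0.2955

Work:
Check pure NE:
(Museum, Museum): (31, 13) - no unilateral deviation beneficial
(Beach, Beach): (13, 31) - no unilateral deviation beneficial
Mixed NE: P1 plays Museum with p = 0.7045, P2 plays Museum with q = 0.2955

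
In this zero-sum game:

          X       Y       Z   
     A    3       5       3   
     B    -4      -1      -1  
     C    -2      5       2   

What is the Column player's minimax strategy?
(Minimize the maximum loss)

Column should play X or Z (all achieve the minimum), value = 3

Work:
Column player minimizes Row's maximum payoff:
Column X: max payoff to Row = 3
Column Y: max payoff to Row = 5
Column Z: max payoff to Row = 3
Minimum is 3, achieved by columns X, Z (tied).
Each of X or Z is a minimax strategy.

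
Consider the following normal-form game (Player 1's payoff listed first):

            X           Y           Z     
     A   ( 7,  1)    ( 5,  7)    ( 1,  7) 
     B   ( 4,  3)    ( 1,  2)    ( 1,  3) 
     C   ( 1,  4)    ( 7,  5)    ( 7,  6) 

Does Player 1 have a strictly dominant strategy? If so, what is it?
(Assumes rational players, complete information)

No strictly dominant strategy exists for Player 1

Work:
A strategy strictly dominates another if it gives a strictly higher payoff against every opponent action. Compare each pair of P1's strategies column-by-column:
  A vs B: [7 vs 4, 5 vs 1, 1 vs 1] → A does not strictly dominate B (column Z: 1 ≤ 1)
  A vs C: [7 vs 1, 5 vs 7, 1 vs 7] → A does not strictly dominate C (column Y: 5 ≤ 7)
  B vs A: [4 vs 7, 1 vs 5, 1 vs 1] → B does not strictly dominate A (column X: 4 ≤ 7)
  B vs C: [4 vs 1, 1 vs 7, 1 vs 7] → B does not strictly dominate C (column Y: 1 ≤ 7)
  C vs A: [1 vs 7, 7 vs 5, 7 vs 1] → C does not strictly dominate A (column X: 1 ≤ 7)
  C vs B: [1 vs 4, 7 vs 1, 7 vs 1] → C does not strictly dominate B (column X: 1 ≤ 4)
No single strategy strictly dominates all others → no strictly dominant strategy.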